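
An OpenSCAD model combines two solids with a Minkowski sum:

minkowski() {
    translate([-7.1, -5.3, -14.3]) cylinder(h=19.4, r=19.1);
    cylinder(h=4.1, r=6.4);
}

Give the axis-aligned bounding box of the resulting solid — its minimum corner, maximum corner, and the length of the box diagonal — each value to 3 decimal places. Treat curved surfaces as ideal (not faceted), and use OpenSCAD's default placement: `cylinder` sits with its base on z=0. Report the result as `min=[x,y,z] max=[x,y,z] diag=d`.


A = translate([-7.1, -5.3, -14.3]) cylinder(h=19.4, r=19.1) → bbox [-26.2,-24.4,-14.3] .. [12,13.8,5.1]
B = cylinder(h=4.1, r=6.4) → bbox [-6.4,-6.4,0] .. [6.4,6.4,4.1]
lo = A.lo+B.lo = [-26.2-6.4, -24.4-6.4, -14.3+0] = [-32.600,-30.800,-14.300]
hi = A.hi+B.hi = [12+6.4, 13.8+6.4, 5.1+4.1] = [18.400,20.200,9.200]
diag = √(51²+51²+23.5²) = √5754.25 = 75.857

min=[-32.600,-30.800,-14.300] max=[18.400,20.200,9.200] diag=75.857


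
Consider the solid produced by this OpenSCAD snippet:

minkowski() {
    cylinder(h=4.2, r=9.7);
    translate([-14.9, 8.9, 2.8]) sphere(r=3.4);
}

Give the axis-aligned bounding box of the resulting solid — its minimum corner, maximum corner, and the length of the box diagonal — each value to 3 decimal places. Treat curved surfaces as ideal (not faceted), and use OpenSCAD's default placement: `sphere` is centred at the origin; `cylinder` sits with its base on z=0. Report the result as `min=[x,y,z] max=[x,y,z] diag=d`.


A = translate([-14.9, 8.9, 2.8]) sphere(r=3.4) → bbox [-18.3,5.5,-0.6] .. [-11.5,12.3,6.2]
B = cylinder(h=4.2, r=9.7) → bbox [-9.7,-9.7,0] .. [9.7,9.7,4.2]
lo = A.lo+B.lo = [-18.3-9.7, 5.5-9.7, -0.6+0] = [-28.000,-4.200,-0.600]
hi = A.hi+B.hi = [-11.5+9.7, 12.3+9.7, 6.2+4.2] = [-1.800,22.000,10.400]
diag = √(26.2²+26.2²+11²) = √1493.88 = 38.651

min=[-28.000,-4.200,-0.600] max=[-1.800,22.000,10.400] diag=38.651


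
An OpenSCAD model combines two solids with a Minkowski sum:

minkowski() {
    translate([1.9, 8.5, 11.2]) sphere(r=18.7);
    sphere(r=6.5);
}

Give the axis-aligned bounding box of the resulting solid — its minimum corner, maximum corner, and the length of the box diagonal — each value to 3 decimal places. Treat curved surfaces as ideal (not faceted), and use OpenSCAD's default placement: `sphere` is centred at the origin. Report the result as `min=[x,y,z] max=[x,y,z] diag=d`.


min=[-23.300,-16.700,-14.000] max=[27.100,33.700,36.400] diag=87.295

A = translate([1.9, 8.5, 11.2]) sphere(r=18.7) → bbox [-16.8,-10.2,-7.5] .. [20.6,27.2,29.9]
B = sphere(r=6.5) → bbox [-6.5,-6.5,-6.5] .. [6.5,6.5,6.5]
lo = A.lo+B.lo = [-16.8-6.5, -10.2-6.5, -7.5-6.5] = [-23.300,-16.700,-14.000]
hi = A.hi+B.hi = [20.6+6.5, 27.2+6.5, 29.9+6.5] = [27.100,33.700,36.400]
diag = √(50.4²+50.4²+50.4²) = √7620.48 = 87.295


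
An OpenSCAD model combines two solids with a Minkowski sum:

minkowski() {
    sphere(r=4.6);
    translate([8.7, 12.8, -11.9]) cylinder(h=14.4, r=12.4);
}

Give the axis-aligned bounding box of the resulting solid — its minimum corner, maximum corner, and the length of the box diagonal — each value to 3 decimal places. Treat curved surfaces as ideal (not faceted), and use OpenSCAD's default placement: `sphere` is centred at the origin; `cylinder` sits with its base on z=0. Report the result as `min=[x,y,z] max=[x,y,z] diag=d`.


min=[-8.300,-4.200,-16.500] max=[25.700,29.800,7.100] diag=53.563

A = translate([8.7, 12.8, -11.9]) cylinder(h=14.4, r=12.4) → bbox [-3.7,0.4,-11.9] .. [21.1,25.2,2.5]
B = sphere(r=4.6) → bbox [-4.6,-4.6,-4.6] .. [4.6,4.6,4.6]
lo = A.lo+B.lo = [-3.7-4.6, 0.4-4.6, -11.9-4.6] = [-8.300,-4.200,-16.500]
hi = A.hi+B.hi = [21.1+4.6, 25.2+4.6, 2.5+4.6] = [25.700,29.800,7.100]
diag = √(34²+34²+23.6²) = √2868.96 = 53.563


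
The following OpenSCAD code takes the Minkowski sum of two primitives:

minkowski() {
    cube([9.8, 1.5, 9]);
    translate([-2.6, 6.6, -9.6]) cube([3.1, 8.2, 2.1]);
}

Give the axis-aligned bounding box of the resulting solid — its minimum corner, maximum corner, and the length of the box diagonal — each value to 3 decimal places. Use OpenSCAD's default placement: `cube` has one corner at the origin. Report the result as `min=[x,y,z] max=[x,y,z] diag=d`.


min=[-2.600,6.600,-9.600] max=[10.300,16.300,1.500] diag=19.589

A = translate([-2.6, 6.6, -9.6]) cube([3.1, 8.2, 2.1]) → bbox [-2.6,6.6,-9.6] .. [0.5,14.8,-7.5]
B = cube([9.8, 1.5, 9]) → bbox [0,0,0] .. [9.8,1.5,9]
lo = A.lo+B.lo = [-2.6+0, 6.6+0, -9.6+0] = [-2.600,6.600,-9.600]
hi = A.hi+B.hi = [0.5+9.8, 14.8+1.5, -7.5+9] = [10.300,16.300,1.500]
diag = √(12.9²+9.7²+11.1²) = √383.71 = 19.589


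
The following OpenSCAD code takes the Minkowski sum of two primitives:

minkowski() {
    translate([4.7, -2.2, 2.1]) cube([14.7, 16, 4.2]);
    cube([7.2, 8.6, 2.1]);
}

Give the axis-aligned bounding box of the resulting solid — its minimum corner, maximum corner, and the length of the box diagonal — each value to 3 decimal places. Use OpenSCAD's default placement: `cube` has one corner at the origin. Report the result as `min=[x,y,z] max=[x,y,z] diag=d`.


A = translate([4.7, -2.2, 2.1]) cube([14.7, 16, 4.2]) → bbox [4.7,-2.2,2.1] .. [19.4,13.8,6.3]
B = cube([7.2, 8.6, 2.1]) → bbox [0,0,0] .. [7.2,8.6,2.1]
lo = A.lo+B.lo = [4.7+0, -2.2+0, 2.1+0] = [4.700,-2.200,2.100]
hi = A.hi+B.hi = [19.4+7.2, 13.8+8.6, 6.3+2.1] = [26.600,22.400,8.400]
diag = √(21.9²+24.6²+6.3²) = √1124.46 = 33.533

min=[4.700,-2.200,2.100] max=[26.600,22.400,8.400] diag=33.533


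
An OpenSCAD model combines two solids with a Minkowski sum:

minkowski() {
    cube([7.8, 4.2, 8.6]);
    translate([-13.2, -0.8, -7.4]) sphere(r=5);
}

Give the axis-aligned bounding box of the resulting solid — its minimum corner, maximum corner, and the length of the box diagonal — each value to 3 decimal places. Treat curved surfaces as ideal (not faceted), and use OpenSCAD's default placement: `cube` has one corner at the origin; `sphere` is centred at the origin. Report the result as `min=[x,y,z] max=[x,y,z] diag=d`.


min=[-18.200,-5.800,-12.400] max=[-0.400,8.400,6.200] diag=29.401

A = translate([-13.2, -0.8, -7.4]) sphere(r=5) → bbox [-18.2,-5.8,-12.4] .. [-8.2,4.2,-2.4]
B = cube([7.8, 4.2, 8.6]) → bbox [0,0,0] .. [7.8,4.2,8.6]
lo = A.lo+B.lo = [-18.2+0, -5.8+0, -12.4+0] = [-18.200,-5.800,-12.400]
hi = A.hi+B.hi = [-8.2+7.8, 4.2+4.2, -2.4+8.6] = [-0.400,8.400,6.200]
diag = √(17.8²+14.2²+18.6²) = √864.44 = 29.401


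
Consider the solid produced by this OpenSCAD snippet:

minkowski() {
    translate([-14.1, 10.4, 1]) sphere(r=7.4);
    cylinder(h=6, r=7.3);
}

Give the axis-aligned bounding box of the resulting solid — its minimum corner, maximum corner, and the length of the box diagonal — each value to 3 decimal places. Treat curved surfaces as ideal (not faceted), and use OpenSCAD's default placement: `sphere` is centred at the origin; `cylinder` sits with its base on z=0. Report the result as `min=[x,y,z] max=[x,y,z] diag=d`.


min=[-28.800,-4.300,-6.400] max=[0.600,25.100,14.400] diag=46.490

A = translate([-14.1, 10.4, 1]) sphere(r=7.4) → bbox [-21.5,3,-6.4] .. [-6.7,17.8,8.4]
B = cylinder(h=6, r=7.3) → bbox [-7.3,-7.3,0] .. [7.3,7.3,6]
lo = A.lo+B.lo = [-21.5-7.3, 3-7.3, -6.4+0] = [-28.800,-4.300,-6.400]
hi = A.hi+B.hi = [-6.7+7.3, 17.8+7.3, 8.4+6] = [0.600,25.100,14.400]
diag = √(29.4²+29.4²+20.8²) = √2161.36 = 46.490


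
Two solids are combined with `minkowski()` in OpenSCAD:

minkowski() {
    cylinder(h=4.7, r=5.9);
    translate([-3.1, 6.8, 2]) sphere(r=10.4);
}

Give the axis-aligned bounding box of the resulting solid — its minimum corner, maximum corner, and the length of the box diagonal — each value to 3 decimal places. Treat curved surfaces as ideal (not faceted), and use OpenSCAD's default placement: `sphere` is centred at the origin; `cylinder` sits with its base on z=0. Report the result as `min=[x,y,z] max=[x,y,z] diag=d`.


A = translate([-3.1, 6.8, 2]) sphere(r=10.4) → bbox [-13.5,-3.6,-8.4] .. [7.3,17.2,12.4]
B = cylinder(h=4.7, r=5.9) → bbox [-5.9,-5.9,0] .. [5.9,5.9,4.7]
lo = A.lo+B.lo = [-13.5-5.9, -3.6-5.9, -8.4+0] = [-19.400,-9.500,-8.400]
hi = A.hi+B.hi = [7.3+5.9, 17.2+5.9, 12.4+4.7] = [13.200,23.100,17.100]
diag = √(32.6²+32.6²+25.5²) = √2775.77 = 52.686

min=[-19.400,-9.500,-8.400] max=[13.200,23.100,17.100] diag=52.686


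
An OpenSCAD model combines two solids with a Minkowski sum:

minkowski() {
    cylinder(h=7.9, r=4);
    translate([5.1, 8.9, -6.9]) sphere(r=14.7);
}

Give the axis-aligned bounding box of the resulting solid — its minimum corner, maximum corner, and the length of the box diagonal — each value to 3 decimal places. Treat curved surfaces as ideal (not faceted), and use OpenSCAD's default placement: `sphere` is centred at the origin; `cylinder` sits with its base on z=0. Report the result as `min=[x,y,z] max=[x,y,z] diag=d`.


min=[-13.600,-9.800,-21.600] max=[23.800,27.600,15.700] diag=64.721

A = translate([5.1, 8.9, -6.9]) sphere(r=14.7) → bbox [-9.6,-5.8,-21.6] .. [19.8,23.6,7.8]
B = cylinder(h=7.9, r=4) → bbox [-4,-4,0] .. [4,4,7.9]
lo = A.lo+B.lo = [-9.6-4, -5.8-4, -21.6+0] = [-13.600,-9.800,-21.600]
hi = A.hi+B.hi = [19.8+4, 23.6+4, 7.8+7.9] = [23.800,27.600,15.700]
diag = √(37.4²+37.4²+37.3²) = √4188.81 = 64.721


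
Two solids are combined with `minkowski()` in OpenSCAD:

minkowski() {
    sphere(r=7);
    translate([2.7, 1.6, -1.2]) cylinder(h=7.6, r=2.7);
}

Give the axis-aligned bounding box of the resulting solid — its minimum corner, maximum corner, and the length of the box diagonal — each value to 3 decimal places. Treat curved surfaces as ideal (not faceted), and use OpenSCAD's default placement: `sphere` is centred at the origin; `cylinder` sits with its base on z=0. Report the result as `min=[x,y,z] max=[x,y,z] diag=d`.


A = translate([2.7, 1.6, -1.2]) cylinder(h=7.6, r=2.7) → bbox [0,-1.1,-1.2] .. [5.4,4.3,6.4]
B = sphere(r=7) → bbox [-7,-7,-7] .. [7,7,7]
lo = A.lo+B.lo = [0-7, -1.1-7, -1.2-7] = [-7.000,-8.100,-8.200]
hi = A.hi+B.hi = [5.4+7, 4.3+7, 6.4+7] = [12.400,11.300,13.400]
diag = √(19.4²+19.4²+21.6²) = √1219.28 = 34.918

min=[-7.000,-8.100,-8.200] max=[12.400,11.300,13.400] diag=34.918


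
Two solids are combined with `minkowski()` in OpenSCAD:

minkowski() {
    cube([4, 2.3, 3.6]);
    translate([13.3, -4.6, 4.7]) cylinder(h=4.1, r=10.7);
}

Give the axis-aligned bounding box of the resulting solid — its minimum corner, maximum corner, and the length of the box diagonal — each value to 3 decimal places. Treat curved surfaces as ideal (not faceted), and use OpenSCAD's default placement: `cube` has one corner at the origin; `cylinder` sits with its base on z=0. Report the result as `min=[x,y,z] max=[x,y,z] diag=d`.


min=[2.600,-15.300,4.700] max=[28.000,8.400,12.400] diag=35.583

A = translate([13.3, -4.6, 4.7]) cylinder(h=4.1, r=10.7) → bbox [2.6,-15.3,4.7] .. [24,6.1,8.8]
B = cube([4, 2.3, 3.6]) → bbox [0,0,0] .. [4,2.3,3.6]
lo = A.lo+B.lo = [2.6+0, -15.3+0, 4.7+0] = [2.600,-15.300,4.700]
hi = A.hi+B.hi = [24+4, 6.1+2.3, 8.8+3.6] = [28.000,8.400,12.400]
diag = √(25.4²+23.7²+7.7²) = √1266.14 = 35.583


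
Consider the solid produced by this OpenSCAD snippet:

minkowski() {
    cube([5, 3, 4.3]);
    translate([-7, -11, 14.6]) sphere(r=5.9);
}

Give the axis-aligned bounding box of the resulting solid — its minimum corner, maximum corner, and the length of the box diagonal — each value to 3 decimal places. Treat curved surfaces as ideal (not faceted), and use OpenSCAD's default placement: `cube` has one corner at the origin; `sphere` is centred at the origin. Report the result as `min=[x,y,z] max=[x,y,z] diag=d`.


min=[-12.900,-16.900,8.700] max=[3.900,-2.100,24.800] diag=27.577

A = translate([-7, -11, 14.6]) sphere(r=5.9) → bbox [-12.9,-16.9,8.7] .. [-1.1,-5.1,20.5]
B = cube([5, 3, 4.3]) → bbox [0,0,0] .. [5,3,4.3]
lo = A.lo+B.lo = [-12.9+0, -16.9+0, 8.7+0] = [-12.900,-16.900,8.700]
hi = A.hi+B.hi = [-1.1+5, -5.1+3, 20.5+4.3] = [3.900,-2.100,24.800]
diag = √(16.8²+14.8²+16.1²) = √760.49 = 27.577


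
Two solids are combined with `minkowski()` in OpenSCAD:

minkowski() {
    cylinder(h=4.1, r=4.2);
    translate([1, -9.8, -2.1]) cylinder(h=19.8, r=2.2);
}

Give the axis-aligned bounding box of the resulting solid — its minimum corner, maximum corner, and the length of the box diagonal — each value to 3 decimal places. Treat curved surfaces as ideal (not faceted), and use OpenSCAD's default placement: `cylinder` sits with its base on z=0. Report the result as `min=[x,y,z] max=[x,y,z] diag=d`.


min=[-5.400,-16.200,-2.100] max=[7.400,-3.400,21.800] diag=29.981

A = translate([1, -9.8, -2.1]) cylinder(h=19.8, r=2.2) → bbox [-1.2,-12,-2.1] .. [3.2,-7.6,17.7]
B = cylinder(h=4.1, r=4.2) → bbox [-4.2,-4.2,0] .. [4.2,4.2,4.1]
lo = A.lo+B.lo = [-1.2-4.2, -12-4.2, -2.1+0] = [-5.400,-16.200,-2.100]
hi = A.hi+B.hi = [3.2+4.2, -7.6+4.2, 17.7+4.1] = [7.400,-3.400,21.800]
diag = √(12.8²+12.8²+23.9²) = √898.89 = 29.981


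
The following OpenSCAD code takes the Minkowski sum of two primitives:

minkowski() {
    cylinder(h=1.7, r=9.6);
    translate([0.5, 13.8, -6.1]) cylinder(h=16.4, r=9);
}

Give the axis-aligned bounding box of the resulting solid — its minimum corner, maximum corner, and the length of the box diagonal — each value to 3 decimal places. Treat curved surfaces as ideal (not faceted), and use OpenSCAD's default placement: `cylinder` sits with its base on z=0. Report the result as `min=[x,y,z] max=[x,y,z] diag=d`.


min=[-18.100,-4.800,-6.100] max=[19.100,32.400,12.000] diag=55.635

A = translate([0.5, 13.8, -6.1]) cylinder(h=16.4, r=9) → bbox [-8.5,4.8,-6.1] .. [9.5,22.8,10.3]
B = cylinder(h=1.7, r=9.6) → bbox [-9.6,-9.6,0] .. [9.6,9.6,1.7]
lo = A.lo+B.lo = [-8.5-9.6, 4.8-9.6, -6.1+0] = [-18.100,-4.800,-6.100]
hi = A.hi+B.hi = [9.5+9.6, 22.8+9.6, 10.3+1.7] = [19.100,32.400,12.000]
diag = √(37.2²+37.2²+18.1²) = √3095.29 = 55.635


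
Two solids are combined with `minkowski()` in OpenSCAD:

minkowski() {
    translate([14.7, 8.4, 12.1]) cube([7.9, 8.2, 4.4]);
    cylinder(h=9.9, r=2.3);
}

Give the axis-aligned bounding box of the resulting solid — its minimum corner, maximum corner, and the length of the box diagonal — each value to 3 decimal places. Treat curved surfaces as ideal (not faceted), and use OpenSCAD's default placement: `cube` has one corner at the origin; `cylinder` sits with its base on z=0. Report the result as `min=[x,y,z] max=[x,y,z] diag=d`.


min=[12.400,6.100,12.100] max=[24.900,18.900,26.400] diag=22.904

A = translate([14.7, 8.4, 12.1]) cube([7.9, 8.2, 4.4]) → bbox [14.7,8.4,12.1] .. [22.6,16.6,16.5]
B = cylinder(h=9.9, r=2.3) → bbox [-2.3,-2.3,0] .. [2.3,2.3,9.9]
lo = A.lo+B.lo = [14.7-2.3, 8.4-2.3, 12.1+0] = [12.400,6.100,12.100]
hi = A.hi+B.hi = [22.6+2.3, 16.6+2.3, 16.5+9.9] = [24.900,18.900,26.400]
diag = √(12.5²+12.8²+14.3²) = √524.58 = 22.904


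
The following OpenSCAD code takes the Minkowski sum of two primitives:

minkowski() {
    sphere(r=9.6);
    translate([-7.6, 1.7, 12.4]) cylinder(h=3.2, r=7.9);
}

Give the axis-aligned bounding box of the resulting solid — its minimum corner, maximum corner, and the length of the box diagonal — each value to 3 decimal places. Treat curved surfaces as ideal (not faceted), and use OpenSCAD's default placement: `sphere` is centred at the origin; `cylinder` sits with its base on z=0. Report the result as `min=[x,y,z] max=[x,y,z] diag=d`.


A = translate([-7.6, 1.7, 12.4]) cylinder(h=3.2, r=7.9) → bbox [-15.5,-6.2,12.4] .. [0.3,9.6,15.6]
B = sphere(r=9.6) → bbox [-9.6,-9.6,-9.6] .. [9.6,9.6,9.6]
lo = A.lo+B.lo = [-15.5-9.6, -6.2-9.6, 12.4-9.6] = [-25.100,-15.800,2.800]
hi = A.hi+B.hi = [0.3+9.6, 9.6+9.6, 15.6+9.6] = [9.900,19.200,25.200]
diag = √(35²+35²+22.4²) = √2951.76 = 54.330

min=[-25.100,-15.800,2.800] max=[9.900,19.200,25.200] diag=54.330


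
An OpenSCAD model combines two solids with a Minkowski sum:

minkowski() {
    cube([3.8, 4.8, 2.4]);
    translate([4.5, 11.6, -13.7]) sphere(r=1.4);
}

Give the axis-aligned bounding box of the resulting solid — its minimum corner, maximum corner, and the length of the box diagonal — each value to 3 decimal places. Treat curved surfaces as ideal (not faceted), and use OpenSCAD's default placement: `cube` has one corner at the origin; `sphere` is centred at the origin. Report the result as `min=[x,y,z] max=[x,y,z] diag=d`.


A = translate([4.5, 11.6, -13.7]) sphere(r=1.4) → bbox [3.1,10.2,-15.1] .. [5.9,13,-12.3]
B = cube([3.8, 4.8, 2.4]) → bbox [0,0,0] .. [3.8,4.8,2.4]
lo = A.lo+B.lo = [3.1+0, 10.2+0, -15.1+0] = [3.100,10.200,-15.100]
hi = A.hi+B.hi = [5.9+3.8, 13+4.8, -12.3+2.4] = [9.700,17.800,-9.900]
diag = √(6.6²+7.6²+5.2²) = √128.36 = 11.330

min=[3.100,10.200,-15.100] max=[9.700,17.800,-9.900] diag=11.330


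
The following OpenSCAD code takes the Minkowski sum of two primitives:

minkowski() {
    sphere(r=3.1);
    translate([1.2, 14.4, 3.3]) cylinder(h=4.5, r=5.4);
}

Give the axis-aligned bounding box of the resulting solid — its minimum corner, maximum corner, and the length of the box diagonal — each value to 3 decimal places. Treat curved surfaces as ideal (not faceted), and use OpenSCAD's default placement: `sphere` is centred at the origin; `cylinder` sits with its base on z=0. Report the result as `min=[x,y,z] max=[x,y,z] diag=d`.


min=[-7.300,5.900,0.200] max=[9.700,22.900,10.900] diag=26.315

A = translate([1.2, 14.4, 3.3]) cylinder(h=4.5, r=5.4) → bbox [-4.2,9,3.3] .. [6.6,19.8,7.8]
B = sphere(r=3.1) → bbox [-3.1,-3.1,-3.1] .. [3.1,3.1,3.1]
lo = A.lo+B.lo = [-4.2-3.1, 9-3.1, 3.3-3.1] = [-7.300,5.900,0.200]
hi = A.hi+B.hi = [6.6+3.1, 19.8+3.1, 7.8+3.1] = [9.700,22.900,10.900]
diag = √(17²+17²+10.7²) = √692.49 = 26.315


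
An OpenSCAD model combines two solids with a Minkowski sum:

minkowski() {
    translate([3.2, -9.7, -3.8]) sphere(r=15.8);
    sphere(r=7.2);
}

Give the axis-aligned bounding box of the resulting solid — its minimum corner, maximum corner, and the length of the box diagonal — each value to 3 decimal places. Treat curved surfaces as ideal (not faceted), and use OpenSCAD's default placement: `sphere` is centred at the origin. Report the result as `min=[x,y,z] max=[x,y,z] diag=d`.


min=[-19.800,-32.700,-26.800] max=[26.200,13.300,19.200] diag=79.674

A = translate([3.2, -9.7, -3.8]) sphere(r=15.8) → bbox [-12.6,-25.5,-19.6] .. [19,6.1,12]
B = sphere(r=7.2) → bbox [-7.2,-7.2,-7.2] .. [7.2,7.2,7.2]
lo = A.lo+B.lo = [-12.6-7.2, -25.5-7.2, -19.6-7.2] = [-19.800,-32.700,-26.800]
hi = A.hi+B.hi = [19+7.2, 6.1+7.2, 12+7.2] = [26.200,13.300,19.200]
diag = √(46²+46²+46²) = √6348 = 79.674


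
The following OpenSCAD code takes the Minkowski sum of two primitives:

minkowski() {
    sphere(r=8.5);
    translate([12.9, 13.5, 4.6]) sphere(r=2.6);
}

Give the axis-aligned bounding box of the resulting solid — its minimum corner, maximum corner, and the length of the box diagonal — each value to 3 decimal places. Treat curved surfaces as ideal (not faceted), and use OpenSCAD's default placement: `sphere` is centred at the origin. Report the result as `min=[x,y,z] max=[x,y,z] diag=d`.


A = translate([12.9, 13.5, 4.6]) sphere(r=2.6) → bbox [10.3,10.9,2] .. [15.5,16.1,7.2]
B = sphere(r=8.5) → bbox [-8.5,-8.5,-8.5] .. [8.5,8.5,8.5]
lo = A.lo+B.lo = [10.3-8.5, 10.9-8.5, 2-8.5] = [1.800,2.400,-6.500]
hi = A.hi+B.hi = [15.5+8.5, 16.1+8.5, 7.2+8.5] = [24.000,24.600,15.700]
diag = √(22.2²+22.2²+22.2²) = √1478.52 = 38.452

min=[1.800,2.400,-6.500] max=[24.000,24.600,15.700] diag=38.452


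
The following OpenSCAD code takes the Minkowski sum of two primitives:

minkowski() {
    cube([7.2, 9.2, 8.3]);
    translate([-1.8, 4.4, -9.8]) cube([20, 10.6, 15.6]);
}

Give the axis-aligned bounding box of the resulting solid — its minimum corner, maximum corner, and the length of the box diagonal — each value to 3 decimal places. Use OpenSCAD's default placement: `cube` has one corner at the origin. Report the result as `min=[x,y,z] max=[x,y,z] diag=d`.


A = translate([-1.8, 4.4, -9.8]) cube([20, 10.6, 15.6]) → bbox [-1.8,4.4,-9.8] .. [18.2,15,5.8]
B = cube([7.2, 9.2, 8.3]) → bbox [0,0,0] .. [7.2,9.2,8.3]
lo = A.lo+B.lo = [-1.8+0, 4.4+0, -9.8+0] = [-1.800,4.400,-9.800]
hi = A.hi+B.hi = [18.2+7.2, 15+9.2, 5.8+8.3] = [25.400,24.200,14.100]
diag = √(27.2²+19.8²+23.9²) = √1703.09 = 41.269

min=[-1.800,4.400,-9.800] max=[25.400,24.200,14.100] diag=41.269


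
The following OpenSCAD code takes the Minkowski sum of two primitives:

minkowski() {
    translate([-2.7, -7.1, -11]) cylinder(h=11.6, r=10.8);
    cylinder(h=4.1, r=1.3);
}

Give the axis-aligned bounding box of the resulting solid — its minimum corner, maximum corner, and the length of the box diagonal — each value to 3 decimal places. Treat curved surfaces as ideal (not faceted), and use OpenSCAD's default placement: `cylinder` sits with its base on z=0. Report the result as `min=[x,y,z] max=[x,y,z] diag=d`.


min=[-14.800,-19.200,-11.000] max=[9.400,5.000,4.700] diag=37.653

A = translate([-2.7, -7.1, -11]) cylinder(h=11.6, r=10.8) → bbox [-13.5,-17.9,-11] .. [8.1,3.7,0.6]
B = cylinder(h=4.1, r=1.3) → bbox [-1.3,-1.3,0] .. [1.3,1.3,4.1]
lo = A.lo+B.lo = [-13.5-1.3, -17.9-1.3, -11+0] = [-14.800,-19.200,-11.000]
hi = A.hi+B.hi = [8.1+1.3, 3.7+1.3, 0.6+4.1] = [9.400,5.000,4.700]
diag = √(24.2²+24.2²+15.7²) = √1417.77 = 37.653


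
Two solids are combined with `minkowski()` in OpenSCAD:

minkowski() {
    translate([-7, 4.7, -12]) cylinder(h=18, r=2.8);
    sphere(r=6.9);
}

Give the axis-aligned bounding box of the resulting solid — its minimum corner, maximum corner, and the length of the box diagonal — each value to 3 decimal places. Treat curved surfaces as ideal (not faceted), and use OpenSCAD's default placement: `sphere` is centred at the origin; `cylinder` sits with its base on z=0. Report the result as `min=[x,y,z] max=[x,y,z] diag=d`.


A = translate([-7, 4.7, -12]) cylinder(h=18, r=2.8) → bbox [-9.8,1.9,-12] .. [-4.2,7.5,6]
B = sphere(r=6.9) → bbox [-6.9,-6.9,-6.9] .. [6.9,6.9,6.9]
lo = A.lo+B.lo = [-9.8-6.9, 1.9-6.9, -12-6.9] = [-16.700,-5.000,-18.900]
hi = A.hi+B.hi = [-4.2+6.9, 7.5+6.9, 6+6.9] = [2.700,14.400,12.900]
diag = √(19.4²+19.4²+31.8²) = √1763.96 = 42.000

min=[-16.700,-5.000,-18.900] max=[2.700,14.400,12.900] diag=42.000


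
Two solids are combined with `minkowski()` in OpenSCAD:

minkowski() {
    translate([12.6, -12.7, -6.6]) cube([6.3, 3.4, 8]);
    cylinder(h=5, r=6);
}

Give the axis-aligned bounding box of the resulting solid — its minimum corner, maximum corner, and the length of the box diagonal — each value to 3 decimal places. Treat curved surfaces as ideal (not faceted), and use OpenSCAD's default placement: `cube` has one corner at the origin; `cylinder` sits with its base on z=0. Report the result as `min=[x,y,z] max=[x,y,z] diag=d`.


min=[6.600,-18.700,-6.600] max=[24.900,-3.300,6.400] diag=27.222

A = translate([12.6, -12.7, -6.6]) cube([6.3, 3.4, 8]) → bbox [12.6,-12.7,-6.6] .. [18.9,-9.3,1.4]
B = cylinder(h=5, r=6) → bbox [-6,-6,0] .. [6,6,5]
lo = A.lo+B.lo = [12.6-6, -12.7-6, -6.6+0] = [6.600,-18.700,-6.600]
hi = A.hi+B.hi = [18.9+6, -9.3+6, 1.4+5] = [24.900,-3.300,6.400]
diag = √(18.3²+15.4²+13²) = √741.05 = 27.222


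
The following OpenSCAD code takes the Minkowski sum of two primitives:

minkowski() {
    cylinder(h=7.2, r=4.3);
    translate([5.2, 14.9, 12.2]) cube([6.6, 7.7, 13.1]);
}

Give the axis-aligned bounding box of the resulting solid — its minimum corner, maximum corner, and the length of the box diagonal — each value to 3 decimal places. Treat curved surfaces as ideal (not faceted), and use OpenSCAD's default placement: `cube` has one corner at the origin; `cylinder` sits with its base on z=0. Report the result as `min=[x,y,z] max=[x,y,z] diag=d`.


min=[0.900,10.600,12.200] max=[16.100,26.900,32.500] diag=30.147

A = translate([5.2, 14.9, 12.2]) cube([6.6, 7.7, 13.1]) → bbox [5.2,14.9,12.2] .. [11.8,22.6,25.3]
B = cylinder(h=7.2, r=4.3) → bbox [-4.3,-4.3,0] .. [4.3,4.3,7.2]
lo = A.lo+B.lo = [5.2-4.3, 14.9-4.3, 12.2+0] = [0.900,10.600,12.200]
hi = A.hi+B.hi = [11.8+4.3, 22.6+4.3, 25.3+7.2] = [16.100,26.900,32.500]
diag = √(15.2²+16.3²+20.3²) = √908.82 = 30.147


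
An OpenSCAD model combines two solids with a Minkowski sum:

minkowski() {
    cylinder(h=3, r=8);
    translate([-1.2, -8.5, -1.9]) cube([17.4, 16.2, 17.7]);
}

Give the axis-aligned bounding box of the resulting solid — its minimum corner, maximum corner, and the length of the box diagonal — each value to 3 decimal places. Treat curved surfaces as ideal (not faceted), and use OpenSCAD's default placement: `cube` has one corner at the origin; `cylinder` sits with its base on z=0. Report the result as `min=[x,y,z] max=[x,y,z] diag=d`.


min=[-9.200,-16.500,-1.900] max=[24.200,15.700,18.800] diag=50.802

A = translate([-1.2, -8.5, -1.9]) cube([17.4, 16.2, 17.7]) → bbox [-1.2,-8.5,-1.9] .. [16.2,7.7,15.8]
B = cylinder(h=3, r=8) → bbox [-8,-8,0] .. [8,8,3]
lo = A.lo+B.lo = [-1.2-8, -8.5-8, -1.9+0] = [-9.200,-16.500,-1.900]
hi = A.hi+B.hi = [16.2+8, 7.7+8, 15.8+3] = [24.200,15.700,18.800]
diag = √(33.4²+32.2²+20.7²) = √2580.89 = 50.802


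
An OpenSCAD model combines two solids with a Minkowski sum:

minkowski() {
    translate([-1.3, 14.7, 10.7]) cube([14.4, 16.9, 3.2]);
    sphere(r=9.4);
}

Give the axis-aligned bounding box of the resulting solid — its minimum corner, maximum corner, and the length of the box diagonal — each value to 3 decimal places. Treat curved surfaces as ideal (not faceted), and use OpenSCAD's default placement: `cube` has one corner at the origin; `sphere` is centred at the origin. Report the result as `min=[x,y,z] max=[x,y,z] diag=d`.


A = translate([-1.3, 14.7, 10.7]) cube([14.4, 16.9, 3.2]) → bbox [-1.3,14.7,10.7] .. [13.1,31.6,13.9]
B = sphere(r=9.4) → bbox [-9.4,-9.4,-9.4] .. [9.4,9.4,9.4]
lo = A.lo+B.lo = [-1.3-9.4, 14.7-9.4, 10.7-9.4] = [-10.700,5.300,1.300]
hi = A.hi+B.hi = [13.1+9.4, 31.6+9.4, 13.9+9.4] = [22.500,41.000,23.300]
diag = √(33.2²+35.7²+22²) = √2860.73 = 53.486

min=[-10.700,5.300,1.300] max=[22.500,41.000,23.300] diag=53.486


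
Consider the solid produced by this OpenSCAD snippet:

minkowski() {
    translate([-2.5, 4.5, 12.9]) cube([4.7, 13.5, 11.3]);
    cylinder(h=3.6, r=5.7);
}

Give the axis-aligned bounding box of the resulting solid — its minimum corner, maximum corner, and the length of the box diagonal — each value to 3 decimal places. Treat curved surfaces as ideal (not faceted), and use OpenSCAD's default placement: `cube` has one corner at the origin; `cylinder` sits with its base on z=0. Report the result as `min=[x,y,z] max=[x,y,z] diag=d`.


A = translate([-2.5, 4.5, 12.9]) cube([4.7, 13.5, 11.3]) → bbox [-2.5,4.5,12.9] .. [2.2,18,24.2]
B = cylinder(h=3.6, r=5.7) → bbox [-5.7,-5.7,0] .. [5.7,5.7,3.6]
lo = A.lo+B.lo = [-2.5-5.7, 4.5-5.7, 12.9+0] = [-8.200,-1.200,12.900]
hi = A.hi+B.hi = [2.2+5.7, 18+5.7, 24.2+3.6] = [7.900,23.700,27.800]
diag = √(16.1²+24.9²+14.9²) = √1101.23 = 33.185

min=[-8.200,-1.200,12.900] max=[7.900,23.700,27.800] diag=33.185


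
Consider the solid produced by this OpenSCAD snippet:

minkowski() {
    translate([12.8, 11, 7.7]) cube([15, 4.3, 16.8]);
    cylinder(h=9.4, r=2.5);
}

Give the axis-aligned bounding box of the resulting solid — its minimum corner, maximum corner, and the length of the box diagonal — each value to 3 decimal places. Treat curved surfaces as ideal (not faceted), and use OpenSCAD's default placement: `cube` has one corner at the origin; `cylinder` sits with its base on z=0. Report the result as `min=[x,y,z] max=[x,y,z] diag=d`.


min=[10.300,8.500,7.700] max=[30.300,17.800,33.900] diag=34.248

A = translate([12.8, 11, 7.7]) cube([15, 4.3, 16.8]) → bbox [12.8,11,7.7] .. [27.8,15.3,24.5]
B = cylinder(h=9.4, r=2.5) → bbox [-2.5,-2.5,0] .. [2.5,2.5,9.4]
lo = A.lo+B.lo = [12.8-2.5, 11-2.5, 7.7+0] = [10.300,8.500,7.700]
hi = A.hi+B.hi = [27.8+2.5, 15.3+2.5, 24.5+9.4] = [30.300,17.800,33.900]
diag = √(20²+9.3²+26.2²) = √1172.93 = 34.248


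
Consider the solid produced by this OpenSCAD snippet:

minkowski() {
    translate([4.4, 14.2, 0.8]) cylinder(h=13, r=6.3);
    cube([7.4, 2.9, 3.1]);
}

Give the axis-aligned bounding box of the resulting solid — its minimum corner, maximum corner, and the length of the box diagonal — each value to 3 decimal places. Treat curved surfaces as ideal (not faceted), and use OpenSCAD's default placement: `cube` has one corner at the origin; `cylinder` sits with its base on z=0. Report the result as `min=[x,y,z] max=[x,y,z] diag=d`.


min=[-1.900,7.900,0.800] max=[18.100,23.400,16.900] diag=29.991

A = translate([4.4, 14.2, 0.8]) cylinder(h=13, r=6.3) → bbox [-1.9,7.9,0.8] .. [10.7,20.5,13.8]
B = cube([7.4, 2.9, 3.1]) → bbox [0,0,0] .. [7.4,2.9,3.1]
lo = A.lo+B.lo = [-1.9+0, 7.9+0, 0.8+0] = [-1.900,7.900,0.800]
hi = A.hi+B.hi = [10.7+7.4, 20.5+2.9, 13.8+3.1] = [18.100,23.400,16.900]
diag = √(20²+15.5²+16.1²) = √899.46 = 29.991


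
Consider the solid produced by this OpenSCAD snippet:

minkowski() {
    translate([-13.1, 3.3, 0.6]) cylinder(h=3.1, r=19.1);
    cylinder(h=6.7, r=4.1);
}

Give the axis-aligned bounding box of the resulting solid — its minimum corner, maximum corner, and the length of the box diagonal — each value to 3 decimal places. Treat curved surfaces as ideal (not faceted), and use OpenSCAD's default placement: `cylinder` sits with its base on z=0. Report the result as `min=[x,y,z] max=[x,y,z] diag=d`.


min=[-36.300,-19.900,0.600] max=[10.100,26.500,10.400] diag=66.347

A = translate([-13.1, 3.3, 0.6]) cylinder(h=3.1, r=19.1) → bbox [-32.2,-15.8,0.6] .. [6,22.4,3.7]
B = cylinder(h=6.7, r=4.1) → bbox [-4.1,-4.1,0] .. [4.1,4.1,6.7]
lo = A.lo+B.lo = [-32.2-4.1, -15.8-4.1, 0.6+0] = [-36.300,-19.900,0.600]
hi = A.hi+B.hi = [6+4.1, 22.4+4.1, 3.7+6.7] = [10.100,26.500,10.400]
diag = √(46.4²+46.4²+9.8²) = √4401.96 = 66.347


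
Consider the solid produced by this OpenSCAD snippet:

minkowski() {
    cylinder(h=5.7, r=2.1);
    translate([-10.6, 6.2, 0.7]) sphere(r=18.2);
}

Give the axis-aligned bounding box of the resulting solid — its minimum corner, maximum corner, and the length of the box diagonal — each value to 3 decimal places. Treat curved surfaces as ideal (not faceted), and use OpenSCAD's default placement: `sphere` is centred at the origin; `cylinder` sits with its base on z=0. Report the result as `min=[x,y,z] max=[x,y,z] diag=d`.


min=[-30.900,-14.100,-17.500] max=[9.700,26.500,24.600] diag=71.198

A = translate([-10.6, 6.2, 0.7]) sphere(r=18.2) → bbox [-28.8,-12,-17.5] .. [7.6,24.4,18.9]
B = cylinder(h=5.7, r=2.1) → bbox [-2.1,-2.1,0] .. [2.1,2.1,5.7]
lo = A.lo+B.lo = [-28.8-2.1, -12-2.1, -17.5+0] = [-30.900,-14.100,-17.500]
hi = A.hi+B.hi = [7.6+2.1, 24.4+2.1, 18.9+5.7] = [9.700,26.500,24.600]
diag = √(40.6²+40.6²+42.1²) = √5069.13 = 71.198


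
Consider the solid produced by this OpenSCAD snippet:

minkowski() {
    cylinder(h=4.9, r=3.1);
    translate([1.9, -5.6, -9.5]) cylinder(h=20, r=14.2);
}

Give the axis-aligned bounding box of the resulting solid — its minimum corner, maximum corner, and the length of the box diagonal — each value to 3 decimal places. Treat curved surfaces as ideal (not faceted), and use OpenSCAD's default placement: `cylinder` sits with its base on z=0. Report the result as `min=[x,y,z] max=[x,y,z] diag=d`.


A = translate([1.9, -5.6, -9.5]) cylinder(h=20, r=14.2) → bbox [-12.3,-19.8,-9.5] .. [16.1,8.6,10.5]
B = cylinder(h=4.9, r=3.1) → bbox [-3.1,-3.1,0] .. [3.1,3.1,4.9]
lo = A.lo+B.lo = [-12.3-3.1, -19.8-3.1, -9.5+0] = [-15.400,-22.900,-9.500]
hi = A.hi+B.hi = [16.1+3.1, 8.6+3.1, 10.5+4.9] = [19.200,11.700,15.400]
diag = √(34.6²+34.6²+24.9²) = √3014.33 = 54.903

min=[-15.400,-22.900,-9.500] max=[19.200,11.700,15.400] diag=54.903


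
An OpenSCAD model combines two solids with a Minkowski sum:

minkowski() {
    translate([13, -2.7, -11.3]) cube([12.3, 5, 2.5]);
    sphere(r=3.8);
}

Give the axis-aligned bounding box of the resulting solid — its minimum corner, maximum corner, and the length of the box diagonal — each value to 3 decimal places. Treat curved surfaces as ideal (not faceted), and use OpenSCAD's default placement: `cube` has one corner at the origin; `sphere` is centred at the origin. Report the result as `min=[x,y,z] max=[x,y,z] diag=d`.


min=[9.200,-6.500,-15.100] max=[29.100,6.100,-5.000] diag=25.628

A = translate([13, -2.7, -11.3]) cube([12.3, 5, 2.5]) → bbox [13,-2.7,-11.3] .. [25.3,2.3,-8.8]
B = sphere(r=3.8) → bbox [-3.8,-3.8,-3.8] .. [3.8,3.8,3.8]
lo = A.lo+B.lo = [13-3.8, -2.7-3.8, -11.3-3.8] = [9.200,-6.500,-15.100]
hi = A.hi+B.hi = [25.3+3.8, 2.3+3.8, -8.8+3.8] = [29.100,6.100,-5.000]
diag = √(19.9²+12.6²+10.1²) = √656.78 = 25.628


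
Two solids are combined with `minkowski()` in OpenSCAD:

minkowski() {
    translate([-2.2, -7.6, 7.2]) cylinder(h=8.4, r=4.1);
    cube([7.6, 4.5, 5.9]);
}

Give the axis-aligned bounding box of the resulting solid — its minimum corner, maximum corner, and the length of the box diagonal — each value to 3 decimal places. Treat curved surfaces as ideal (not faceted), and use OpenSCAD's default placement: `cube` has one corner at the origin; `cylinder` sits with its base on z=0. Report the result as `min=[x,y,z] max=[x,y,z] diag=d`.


A = translate([-2.2, -7.6, 7.2]) cylinder(h=8.4, r=4.1) → bbox [-6.3,-11.7,7.2] .. [1.9,-3.5,15.6]
B = cube([7.6, 4.5, 5.9]) → bbox [0,0,0] .. [7.6,4.5,5.9]
lo = A.lo+B.lo = [-6.3+0, -11.7+0, 7.2+0] = [-6.300,-11.700,7.200]
hi = A.hi+B.hi = [1.9+7.6, -3.5+4.5, 15.6+5.9] = [9.500,1.000,21.500]
diag = √(15.8²+12.7²+14.3²) = √615.42 = 24.808

min=[-6.300,-11.700,7.200] max=[9.500,1.000,21.500] diag=24.808


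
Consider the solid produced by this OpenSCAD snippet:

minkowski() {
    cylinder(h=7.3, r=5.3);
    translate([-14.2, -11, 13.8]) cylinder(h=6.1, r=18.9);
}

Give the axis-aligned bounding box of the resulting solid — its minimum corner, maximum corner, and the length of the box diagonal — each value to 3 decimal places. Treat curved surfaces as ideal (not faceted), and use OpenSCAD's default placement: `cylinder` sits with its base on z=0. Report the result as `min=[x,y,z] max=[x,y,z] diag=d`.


A = translate([-14.2, -11, 13.8]) cylinder(h=6.1, r=18.9) → bbox [-33.1,-29.9,13.8] .. [4.7,7.9,19.9]
B = cylinder(h=7.3, r=5.3) → bbox [-5.3,-5.3,0] .. [5.3,5.3,7.3]
lo = A.lo+B.lo = [-33.1-5.3, -29.9-5.3, 13.8+0] = [-38.400,-35.200,13.800]
hi = A.hi+B.hi = [4.7+5.3, 7.9+5.3, 19.9+7.3] = [10.000,13.200,27.200]
diag = √(48.4²+48.4²+13.4²) = √4864.68 = 69.747

min=[-38.400,-35.200,13.800] max=[10.000,13.200,27.200] diag=69.747


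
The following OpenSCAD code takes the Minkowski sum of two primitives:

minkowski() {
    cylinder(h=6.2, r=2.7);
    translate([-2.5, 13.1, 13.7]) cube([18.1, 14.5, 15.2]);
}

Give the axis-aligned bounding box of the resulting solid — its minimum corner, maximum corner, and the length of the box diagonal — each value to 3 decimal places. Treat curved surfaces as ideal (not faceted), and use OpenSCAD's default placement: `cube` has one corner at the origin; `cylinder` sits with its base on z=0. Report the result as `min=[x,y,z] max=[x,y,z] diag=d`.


min=[-5.200,10.400,13.700] max=[18.300,30.300,35.100] diag=37.500

A = translate([-2.5, 13.1, 13.7]) cube([18.1, 14.5, 15.2]) → bbox [-2.5,13.1,13.7] .. [15.6,27.6,28.9]
B = cylinder(h=6.2, r=2.7) → bbox [-2.7,-2.7,0] .. [2.7,2.7,6.2]
lo = A.lo+B.lo = [-2.5-2.7, 13.1-2.7, 13.7+0] = [-5.200,10.400,13.700]
hi = A.hi+B.hi = [15.6+2.7, 27.6+2.7, 28.9+6.2] = [18.300,30.300,35.100]
diag = √(23.5²+19.9²+21.4²) = √1406.22 = 37.500


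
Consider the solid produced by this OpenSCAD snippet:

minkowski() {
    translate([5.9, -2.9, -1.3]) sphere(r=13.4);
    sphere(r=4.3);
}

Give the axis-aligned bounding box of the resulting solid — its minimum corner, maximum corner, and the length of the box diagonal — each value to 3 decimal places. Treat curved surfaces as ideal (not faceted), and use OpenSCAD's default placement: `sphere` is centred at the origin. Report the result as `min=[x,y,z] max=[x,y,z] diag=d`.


min=[-11.800,-20.600,-19.000] max=[23.600,14.800,16.400] diag=61.315

A = translate([5.9, -2.9, -1.3]) sphere(r=13.4) → bbox [-7.5,-16.3,-14.7] .. [19.3,10.5,12.1]
B = sphere(r=4.3) → bbox [-4.3,-4.3,-4.3] .. [4.3,4.3,4.3]
lo = A.lo+B.lo = [-7.5-4.3, -16.3-4.3, -14.7-4.3] = [-11.800,-20.600,-19.000]
hi = A.hi+B.hi = [19.3+4.3, 10.5+4.3, 12.1+4.3] = [23.600,14.800,16.400]
diag = √(35.4²+35.4²+35.4²) = √3759.48 = 61.315


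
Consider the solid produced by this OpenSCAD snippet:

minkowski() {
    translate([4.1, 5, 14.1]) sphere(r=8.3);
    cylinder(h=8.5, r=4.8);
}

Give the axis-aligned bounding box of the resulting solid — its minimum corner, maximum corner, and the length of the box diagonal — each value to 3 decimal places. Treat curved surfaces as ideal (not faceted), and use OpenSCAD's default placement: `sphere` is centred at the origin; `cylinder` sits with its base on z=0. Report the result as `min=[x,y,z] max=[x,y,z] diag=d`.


A = translate([4.1, 5, 14.1]) sphere(r=8.3) → bbox [-4.2,-3.3,5.8] .. [12.4,13.3,22.4]
B = cylinder(h=8.5, r=4.8) → bbox [-4.8,-4.8,0] .. [4.8,4.8,8.5]
lo = A.lo+B.lo = [-4.2-4.8, -3.3-4.8, 5.8+0] = [-9.000,-8.100,5.800]
hi = A.hi+B.hi = [12.4+4.8, 13.3+4.8, 22.4+8.5] = [17.200,18.100,30.900]
diag = √(26.2²+26.2²+25.1²) = √2002.89 = 44.754

min=[-9.000,-8.100,5.800] max=[17.200,18.100,30.900] diag=44.754


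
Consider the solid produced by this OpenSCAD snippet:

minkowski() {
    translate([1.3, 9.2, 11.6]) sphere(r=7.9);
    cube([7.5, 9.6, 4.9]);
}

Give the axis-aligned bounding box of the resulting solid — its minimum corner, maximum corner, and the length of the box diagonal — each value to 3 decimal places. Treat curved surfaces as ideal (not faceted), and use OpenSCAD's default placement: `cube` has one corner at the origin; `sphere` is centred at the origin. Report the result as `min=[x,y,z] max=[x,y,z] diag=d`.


A = translate([1.3, 9.2, 11.6]) sphere(r=7.9) → bbox [-6.6,1.3,3.7] .. [9.2,17.1,19.5]
B = cube([7.5, 9.6, 4.9]) → bbox [0,0,0] .. [7.5,9.6,4.9]
lo = A.lo+B.lo = [-6.6+0, 1.3+0, 3.7+0] = [-6.600,1.300,3.700]
hi = A.hi+B.hi = [9.2+7.5, 17.1+9.6, 19.5+4.9] = [16.700,26.700,24.400]
diag = √(23.3²+25.4²+20.7²) = √1616.54 = 40.206

min=[-6.600,1.300,3.700] max=[16.700,26.700,24.400] diag=40.206


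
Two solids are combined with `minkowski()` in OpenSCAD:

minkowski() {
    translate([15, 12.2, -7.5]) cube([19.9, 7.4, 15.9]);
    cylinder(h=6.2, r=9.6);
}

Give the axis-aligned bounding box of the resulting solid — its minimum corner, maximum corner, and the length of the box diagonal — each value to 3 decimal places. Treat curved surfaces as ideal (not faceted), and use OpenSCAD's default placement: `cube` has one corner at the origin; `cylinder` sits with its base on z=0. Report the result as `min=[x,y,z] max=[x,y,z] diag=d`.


A = translate([15, 12.2, -7.5]) cube([19.9, 7.4, 15.9]) → bbox [15,12.2,-7.5] .. [34.9,19.6,8.4]
B = cylinder(h=6.2, r=9.6) → bbox [-9.6,-9.6,0] .. [9.6,9.6,6.2]
lo = A.lo+B.lo = [15-9.6, 12.2-9.6, -7.5+0] = [5.400,2.600,-7.500]
hi = A.hi+B.hi = [34.9+9.6, 19.6+9.6, 8.4+6.2] = [44.500,29.200,14.600]
diag = √(39.1²+26.6²+22.1²) = √2724.78 = 52.199

min=[5.400,2.600,-7.500] max=[44.500,29.200,14.600] diag=52.199


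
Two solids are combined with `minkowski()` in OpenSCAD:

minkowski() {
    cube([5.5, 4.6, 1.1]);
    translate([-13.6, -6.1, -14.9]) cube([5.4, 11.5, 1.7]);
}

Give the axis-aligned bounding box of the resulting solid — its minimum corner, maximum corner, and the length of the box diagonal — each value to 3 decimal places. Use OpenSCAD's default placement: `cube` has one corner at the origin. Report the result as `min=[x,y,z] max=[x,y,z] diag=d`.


min=[-13.600,-6.100,-14.900] max=[-2.700,10.000,-12.100] diag=19.643

A = translate([-13.6, -6.1, -14.9]) cube([5.4, 11.5, 1.7]) → bbox [-13.6,-6.1,-14.9] .. [-8.2,5.4,-13.2]
B = cube([5.5, 4.6, 1.1]) → bbox [0,0,0] .. [5.5,4.6,1.1]
lo = A.lo+B.lo = [-13.6+0, -6.1+0, -14.9+0] = [-13.600,-6.100,-14.900]
hi = A.hi+B.hi = [-8.2+5.5, 5.4+4.6, -13.2+1.1] = [-2.700,10.000,-12.100]
diag = √(10.9²+16.1²+2.8²) = √385.86 = 19.643
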